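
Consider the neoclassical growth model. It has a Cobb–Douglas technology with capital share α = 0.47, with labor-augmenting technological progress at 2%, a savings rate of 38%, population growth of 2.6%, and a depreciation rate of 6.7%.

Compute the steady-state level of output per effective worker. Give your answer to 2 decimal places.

y* = 2.93

At the steady state, Δk = 0, so s·k^α = (n + g + δ)·k.
Rearranging, k^(1−α) = s / (n + g + δ).
k^0.53 = 0.38 / (0.026 + 0.020 + 0.067) = 0.38 / 0.113 = 3.3628
k* = 3.3628^(1/0.53) ≈ 9.8577
y* = (k*)^α = 9.8577^0.47 ≈ 2.9314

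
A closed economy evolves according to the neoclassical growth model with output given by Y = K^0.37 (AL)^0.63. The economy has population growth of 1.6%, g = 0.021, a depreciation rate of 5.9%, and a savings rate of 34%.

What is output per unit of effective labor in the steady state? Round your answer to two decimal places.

y* ≈ 2.10

At the steady state, Δk = 0, so s·k^α = (n + g + δ)·k.
Dividing both sides by k: k^(1−α) = s / (n + g + δ).
k^0.63 = 0.34 / (0.016 + 0.021 + 0.059) = 0.34 / 0.096 = 3.5417
k* = 3.5417^(1/0.63) ≈ 7.4433
y* = (k*)^α = 7.4433^0.37 ≈ 2.1016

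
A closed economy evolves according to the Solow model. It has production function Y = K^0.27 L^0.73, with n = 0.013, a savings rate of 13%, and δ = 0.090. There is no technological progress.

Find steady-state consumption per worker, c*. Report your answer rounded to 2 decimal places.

c* ≈ 0.95

Steady state requires s·f(k) = (n + δ)·k, i.e. s·k^α = (n + δ)·k.
Rearranging, k^(1−α) = s / (n + δ).
k^0.73 = 0.13 / (0.013 + 0.090) = 0.13 / 0.103 = 1.2621
k* = 1.2621^(1/0.73) ≈ 1.3756
y* = (k*)^α = 1.3756^0.27 ≈ 1.0899
c* = (1 − s)·y* = (1 − 0.13) × 1.0899 ≈ 0.9482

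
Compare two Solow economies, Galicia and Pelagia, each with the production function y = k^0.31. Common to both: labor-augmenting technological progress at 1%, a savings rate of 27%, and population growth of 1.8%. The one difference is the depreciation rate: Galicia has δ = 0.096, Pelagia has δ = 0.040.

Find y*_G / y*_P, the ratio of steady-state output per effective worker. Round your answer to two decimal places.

y*_G / y*_P ≈ 0.76

Steady-state y* = [s/(n + g + δ)]^(α/(1−α)), so the ratio is [ (s_G/(n + g + δ)_G) / (s_P/(n + g + δ)_P) ]^0.4493.
s_G/(n + g + δ)_G = 0.27/0.124 = 2.1774; s_P/(n + g + δ)_P = 0.27/0.068 = 3.9706.
Ratio = (2.1774/3.9706)^0.4493 = 0.5484^0.4493 ≈ 0.7634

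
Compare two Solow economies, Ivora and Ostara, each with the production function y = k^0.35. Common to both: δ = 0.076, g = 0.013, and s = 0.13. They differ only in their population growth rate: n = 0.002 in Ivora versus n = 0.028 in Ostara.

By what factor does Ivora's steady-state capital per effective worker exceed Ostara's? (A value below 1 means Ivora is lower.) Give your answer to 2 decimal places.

Steady-state k* = [s/(n + g + δ)]^(1/(1−α)), so the ratio is [ (s_I/(n + g + δ)_I) / (s_O/(n + g + δ)_O) ]^1.5385.
s_I/(n + g + δ)_I = 0.13/0.091 = 1.4286; s_O/(n + g + δ)_O = 0.13/0.117 = 1.1111.
Ratio = (1.4286/1.1111)^1.5385 = 1.2858^1.5385 ≈ 1.4722

k*_I / k*_O ≈ 1.47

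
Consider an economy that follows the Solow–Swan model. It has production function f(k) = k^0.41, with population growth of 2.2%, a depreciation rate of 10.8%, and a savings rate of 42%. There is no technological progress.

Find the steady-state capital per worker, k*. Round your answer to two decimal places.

k* = 7.30

In steady state, investment equals break-even investment: s·k^α = (n + δ)·k.
Dividing both sides by k: k^(1−α) = s / (n + δ).
k^0.59 = 0.42 / (0.022 + 0.108) = 0.42 / 0.130 = 3.2308
k* = 3.2308^(1/0.59) ≈ 7.2986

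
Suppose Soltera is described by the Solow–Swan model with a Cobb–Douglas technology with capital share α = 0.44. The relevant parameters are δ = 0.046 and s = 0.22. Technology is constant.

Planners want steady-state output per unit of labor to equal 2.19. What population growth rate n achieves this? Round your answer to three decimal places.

At the steady state, Δk = 0, so s·k^α = (n + δ)·k.
Since y* = [s/(n + δ)]^(α/(1−α)), we have s/(n + δ) = (y*)^((1−α)/α) = 2.19^1.2727 = 2.7120.
Therefore n + δ = s / 2.7120 = 0.22 / 2.7120 = 0.0811, so n = 0.0811 − 0.046 = 0.0351.

n ≈ 0.035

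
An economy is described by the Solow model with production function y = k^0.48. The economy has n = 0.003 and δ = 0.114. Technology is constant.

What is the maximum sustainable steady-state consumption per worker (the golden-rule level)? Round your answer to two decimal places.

c_gold ≈ 1.91

At the golden rule, f'(k) = n + δ, so α·k^(α−1) = n + δ and k_gold = (α/(n + δ))^(1/(1−α)).
k_gold = (0.48/0.117)^(1/0.52) = 4.1026^1.9231 ≈ 15.0999
c_gold = f(k_gold) − (n + δ)·k_gold = 3.6805 − 0.117×15.0999 ≈ 1.9138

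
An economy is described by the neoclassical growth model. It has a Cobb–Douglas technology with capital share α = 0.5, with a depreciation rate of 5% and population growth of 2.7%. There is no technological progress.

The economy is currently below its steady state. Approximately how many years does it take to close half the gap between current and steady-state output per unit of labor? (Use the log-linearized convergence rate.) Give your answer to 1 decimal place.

Near the steady state the convergence rate is λ = (1 − α)(n + δ).
λ = (1 − 0.5) × 0.077 = 0.5 × 0.077 = 0.0385
Half-life = ln 2 / λ = 0.6931 / 0.0385 ≈ 18.00 years

about 18.0 years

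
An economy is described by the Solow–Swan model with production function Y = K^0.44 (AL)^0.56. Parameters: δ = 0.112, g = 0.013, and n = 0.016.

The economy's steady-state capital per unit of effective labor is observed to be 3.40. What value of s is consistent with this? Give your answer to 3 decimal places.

s ≈ 0.280

In steady state, investment equals break-even investment: s·k^α = (n + g + δ)·k.
So s / (n + g + δ) = (k*)^(1−α) = 3.40^0.56 = 1.9844.
Therefore s = 1.9844 × (n + g + δ) = 1.9844 × 0.141 = 0.2798.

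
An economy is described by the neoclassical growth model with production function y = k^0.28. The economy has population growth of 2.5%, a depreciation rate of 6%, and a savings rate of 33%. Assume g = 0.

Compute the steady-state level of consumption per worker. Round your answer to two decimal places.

c* = 1.14

At the steady state, Δk = 0, so s·k^α = (n + δ)·k.
Rearranging, k^(1−α) = s / (n + δ).
k^0.72 = 0.33 / (0.025 + 0.060) = 0.33 / 0.085 = 3.8824
k* = 3.8824^(1/0.72) ≈ 6.5795
y* = (k*)^α = 6.5795^0.28 ≈ 1.6947
c* = (1 − s)·y* = (1 − 0.33) × 1.6947 ≈ 1.1354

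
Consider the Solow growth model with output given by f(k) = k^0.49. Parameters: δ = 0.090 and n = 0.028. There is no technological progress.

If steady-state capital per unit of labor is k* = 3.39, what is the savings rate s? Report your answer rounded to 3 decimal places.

s ≈ 0.220

Steady state requires s·f(k) = (n + δ)·k, i.e. s·k^α = (n + δ)·k.
So s / (n + δ) = (k*)^(1−α) = 3.39^0.51 = 1.8638.
Therefore s = 1.8638 × (n + δ) = 1.8638 × 0.118 = 0.2199.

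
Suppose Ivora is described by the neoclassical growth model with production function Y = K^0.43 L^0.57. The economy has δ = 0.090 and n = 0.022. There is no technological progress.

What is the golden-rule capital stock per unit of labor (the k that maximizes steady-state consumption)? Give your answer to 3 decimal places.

k_gold ≈ 10.593

The golden rule sets f'(k) = n + δ, i.e. α·k^(α−1) = n + δ.
So k^(1−α) = α / (n + δ) = 0.43 / 0.112 = 3.8393.
k_gold = 3.8393^(1/0.57) ≈ 10.5926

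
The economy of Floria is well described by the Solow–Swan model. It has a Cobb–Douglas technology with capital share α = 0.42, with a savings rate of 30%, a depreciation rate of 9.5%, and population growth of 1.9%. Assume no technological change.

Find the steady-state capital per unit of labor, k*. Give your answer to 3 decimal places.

In steady state, investment equals break-even investment: s·k^α = (n + δ)·k.
Dividing both sides by k: k^(1−α) = s / (n + δ).
k^0.58 = 0.30 / (0.019 + 0.095) = 0.30 / 0.114 = 2.6316
k* = 2.6316^(1/0.58) ≈ 5.3029

k* ≈ 5.303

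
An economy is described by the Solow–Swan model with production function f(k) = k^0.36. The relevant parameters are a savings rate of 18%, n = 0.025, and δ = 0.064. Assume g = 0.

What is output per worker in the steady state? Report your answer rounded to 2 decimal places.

y* ≈ 1.49

In steady state, investment equals break-even investment: s·k^α = (n + δ)·k.
Dividing both sides by k: k^(1−α) = s / (n + δ).
k^0.64 = 0.18 / (0.025 + 0.064) = 0.18 / 0.089 = 2.0225
k* = 2.0225^(1/0.64) ≈ 3.0057
y* = (k*)^α = 3.0057^0.36 ≈ 1.4861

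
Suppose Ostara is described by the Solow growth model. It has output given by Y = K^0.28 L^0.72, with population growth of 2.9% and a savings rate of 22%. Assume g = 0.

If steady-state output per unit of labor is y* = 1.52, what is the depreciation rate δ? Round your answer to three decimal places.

δ ≈ 0.046

In steady state, investment equals break-even investment: s·k^α = (n + δ)·k.
Since y* = [s/(n + δ)]^(α/(1−α)), we have s/(n + δ) = (y*)^((1−α)/α) = 1.52^2.5714 = 2.9349.
Therefore n + δ = s / 2.9349 = 0.22 / 2.9349 = 0.0750, so δ = 0.0750 − 0.029 = 0.0460.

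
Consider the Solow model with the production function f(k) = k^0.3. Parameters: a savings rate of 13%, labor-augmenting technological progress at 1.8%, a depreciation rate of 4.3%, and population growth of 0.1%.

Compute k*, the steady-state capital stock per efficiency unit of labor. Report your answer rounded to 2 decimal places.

Steady state requires s·f(k) = (n + g + δ)·k, i.e. s·k^α = (n + g + δ)·k.
Dividing both sides by k: k^(1−α) = s / (n + g + δ).
k^0.7 = 0.13 / (0.001 + 0.018 + 0.043) = 0.13 / 0.062 = 2.0968
k* = 2.0968^(1/0.7) ≈ 2.8798

k* ≈ 2.88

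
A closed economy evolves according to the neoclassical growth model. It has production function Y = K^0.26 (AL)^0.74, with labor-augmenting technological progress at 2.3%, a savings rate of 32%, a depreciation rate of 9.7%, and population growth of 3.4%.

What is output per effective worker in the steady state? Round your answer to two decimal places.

Steady state requires s·f(k) = (n + g + δ)·k, i.e. s·k^α = (n + g + δ)·k.
Rearranging, k^(1−α) = s / (n + g + δ).
k^0.74 = 0.32 / (0.034 + 0.023 + 0.097) = 0.32 / 0.154 = 2.0779
k* = 2.0779^(1/0.74) ≈ 2.6867
y* = (k*)^α = 2.6867^0.26 ≈ 1.2930

y* = 1.29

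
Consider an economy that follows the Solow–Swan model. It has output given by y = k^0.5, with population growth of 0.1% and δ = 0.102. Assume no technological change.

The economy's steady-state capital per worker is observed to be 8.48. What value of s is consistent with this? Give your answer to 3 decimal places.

s ≈ 0.300

At the steady state, Δk = 0, so s·k^α = (n + δ)·k.
So s / (n + δ) = (k*)^(1−α) = 8.48^0.5 = 2.9120.
Therefore s = 2.9120 × (n + δ) = 2.9120 × 0.103 = 0.2999.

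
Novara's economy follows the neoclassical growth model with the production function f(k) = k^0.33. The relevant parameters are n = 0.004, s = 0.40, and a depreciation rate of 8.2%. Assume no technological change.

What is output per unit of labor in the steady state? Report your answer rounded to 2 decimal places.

Steady state requires s·f(k) = (n + δ)·k, i.e. s·k^α = (n + δ)·k.
Rearranging, k^(1−α) = s / (n + δ).
k^0.67 = 0.40 / (0.004 + 0.082) = 0.40 / 0.086 = 4.6512
k* = 4.6512^(1/0.67) ≈ 9.9167
y* = (k*)^α = 9.9167^0.33 ≈ 2.1321

y* = 2.13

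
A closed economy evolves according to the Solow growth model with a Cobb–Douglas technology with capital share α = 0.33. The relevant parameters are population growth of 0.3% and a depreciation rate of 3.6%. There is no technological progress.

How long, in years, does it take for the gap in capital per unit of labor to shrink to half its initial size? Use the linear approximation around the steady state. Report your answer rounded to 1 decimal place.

Near the steady state the convergence rate is λ = (1 − α)(n + δ).
λ = (1 − 0.33) × 0.039 = 0.67 × 0.039 = 0.02613
Half-life = ln 2 / λ = 0.6931 / 0.02613 ≈ 26.53 years

t_½ ≈ 26.5 years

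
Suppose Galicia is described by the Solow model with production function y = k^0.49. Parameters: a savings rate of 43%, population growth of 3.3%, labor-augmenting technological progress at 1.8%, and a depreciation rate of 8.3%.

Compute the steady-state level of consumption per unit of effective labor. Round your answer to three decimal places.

c* = 1.747

In steady state, investment equals break-even investment: s·k^α = (n + g + δ)·k.
Rearranging, k^(1−α) = s / (n + g + δ).
k^0.51 = 0.43 / (0.033 + 0.018 + 0.083) = 0.43 / 0.134 = 3.2090
k* = 3.2090^(1/0.51) ≈ 9.8374
y* = (k*)^α = 9.8374^0.49 ≈ 3.0656
c* = (1 − s)·y* = (1 − 0.43) × 3.0656 ≈ 1.7474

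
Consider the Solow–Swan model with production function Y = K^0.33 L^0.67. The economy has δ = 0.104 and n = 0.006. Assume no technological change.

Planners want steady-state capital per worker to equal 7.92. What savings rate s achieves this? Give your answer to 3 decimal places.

Steady state requires s·f(k) = (n + δ)·k, i.e. s·k^α = (n + δ)·k.
So s / (n + δ) = (k*)^(1−α) = 7.92^0.67 = 4.0008.
Therefore s = 4.0008 × (n + δ) = 4.0008 × 0.110 = 0.4401.

s ≈ 0.440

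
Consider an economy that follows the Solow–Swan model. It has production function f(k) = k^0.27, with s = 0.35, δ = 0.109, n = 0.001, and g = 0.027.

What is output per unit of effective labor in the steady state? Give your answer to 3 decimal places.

In steady state, investment equals break-even investment: s·k^α = (n + g + δ)·k.
Rearranging, k^(1−α) = s / (n + g + δ).
k^0.73 = 0.35 / (0.001 + 0.027 + 0.109) = 0.35 / 0.137 = 2.5547
k* = 2.5547^(1/0.73) ≈ 3.6141
y* = (k*)^α = 3.6141^0.27 ≈ 1.4147

y* ≈ 1.415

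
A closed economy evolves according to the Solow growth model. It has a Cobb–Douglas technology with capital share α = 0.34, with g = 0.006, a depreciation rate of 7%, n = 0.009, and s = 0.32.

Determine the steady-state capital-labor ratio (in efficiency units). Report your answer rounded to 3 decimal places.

In steady state, investment equals break-even investment: s·k^α = (n + g + δ)·k.
Dividing both sides by k: k^(1−α) = s / (n + g + δ).
k^0.66 = 0.32 / (0.009 + 0.006 + 0.070) = 0.32 / 0.085 = 3.7647
k* = 3.7647^(1/0.66) ≈ 7.4528

k* = 7.453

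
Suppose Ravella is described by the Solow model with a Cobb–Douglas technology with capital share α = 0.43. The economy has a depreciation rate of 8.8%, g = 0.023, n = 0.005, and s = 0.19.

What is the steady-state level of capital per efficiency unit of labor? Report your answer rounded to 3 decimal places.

k* = 2.377

Steady state requires s·f(k) = (n + g + δ)·k, i.e. s·k^α = (n + g + δ)·k.
Dividing both sides by k: k^(1−α) = s / (n + g + δ).
k^0.57 = 0.19 / (0.005 + 0.023 + 0.088) = 0.19 / 0.116 = 1.6379
k* = 1.6379^(1/0.57) ≈ 2.3765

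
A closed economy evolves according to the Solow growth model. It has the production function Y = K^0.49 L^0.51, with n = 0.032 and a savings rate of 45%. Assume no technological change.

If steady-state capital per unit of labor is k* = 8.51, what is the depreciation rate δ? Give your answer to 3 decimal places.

In steady state, investment equals break-even investment: s·k^α = (n + δ)·k.
So s / (n + δ) = (k*)^(1−α) = 8.51^0.51 = 2.9803.
Therefore n + δ = s / 2.9803 = 0.45 / 2.9803 = 0.1510, so δ = 0.1510 − 0.032 = 0.1190.

δ ≈ 0.119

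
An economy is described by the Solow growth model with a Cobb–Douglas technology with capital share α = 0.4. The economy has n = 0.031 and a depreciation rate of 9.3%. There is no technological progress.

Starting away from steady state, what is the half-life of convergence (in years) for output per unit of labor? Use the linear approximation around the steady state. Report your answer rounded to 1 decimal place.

half-life ≈ 9.3 years

Near the steady state the convergence rate is λ = (1 − α)(n + δ).
λ = (1 − 0.4) × 0.124 = 0.6 × 0.124 = 0.0744
Half-life = ln 2 / λ = 0.6931 / 0.0744 ≈ 9.32 years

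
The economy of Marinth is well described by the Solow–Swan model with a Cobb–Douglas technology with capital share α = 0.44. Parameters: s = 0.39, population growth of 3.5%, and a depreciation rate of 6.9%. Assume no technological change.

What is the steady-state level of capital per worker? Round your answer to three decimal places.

k* = 10.594

In steady state, investment equals break-even investment: s·k^α = (n + δ)·k.
Rearranging, k^(1−α) = s / (n + δ).
k^0.56 = 0.39 / (0.035 + 0.069) = 0.39 / 0.104 = 3.7500
k* = 3.7500^(1/0.56) ≈ 10.5939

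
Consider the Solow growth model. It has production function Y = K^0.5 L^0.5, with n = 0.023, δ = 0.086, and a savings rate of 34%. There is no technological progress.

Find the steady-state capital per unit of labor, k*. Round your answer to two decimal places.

Steady state requires s·f(k) = (n + δ)·k, i.e. s·k^α = (n + δ)·k.
Rearranging, k^(1−α) = s / (n + δ).
k^0.5 = 0.34 / (0.023 + 0.086) = 0.34 / 0.109 = 3.1193
k* = 3.1193^(1/0.5) ≈ 9.7300

k* = 9.73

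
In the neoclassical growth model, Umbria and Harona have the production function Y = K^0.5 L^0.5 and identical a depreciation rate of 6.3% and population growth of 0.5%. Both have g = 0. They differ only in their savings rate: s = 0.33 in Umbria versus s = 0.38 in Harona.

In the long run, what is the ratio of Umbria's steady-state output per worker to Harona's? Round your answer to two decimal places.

Steady-state y* = [s/(n + δ)]^(α/(1−α)), so the ratio is [ (s_U/(n + δ)_U) / (s_H/(n + δ)_H) ]^1.
s_U/(n + δ)_U = 0.33/0.068 = 4.8529; s_H/(n + δ)_H = 0.38/0.068 = 5.5882.
Ratio = (4.8529/5.5882)^1 = 0.8684^1 ≈ 0.8684

ratio ≈ 0.87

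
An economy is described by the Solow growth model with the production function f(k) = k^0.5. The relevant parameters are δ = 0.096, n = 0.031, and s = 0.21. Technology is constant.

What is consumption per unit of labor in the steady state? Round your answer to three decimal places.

At the steady state, Δk = 0, so s·k^α = (n + δ)·k.
Rearranging, k^(1−α) = s / (n + δ).
k^0.5 = 0.21 / (0.031 + 0.096) = 0.21 / 0.127 = 1.6535
k* = 1.6535^(1/0.5) ≈ 2.7341
y* = (k*)^α = 2.7341^0.5 ≈ 1.6535
c* = (1 − s)·y* = (1 − 0.21) × 1.6535 ≈ 1.3063

c* = 1.306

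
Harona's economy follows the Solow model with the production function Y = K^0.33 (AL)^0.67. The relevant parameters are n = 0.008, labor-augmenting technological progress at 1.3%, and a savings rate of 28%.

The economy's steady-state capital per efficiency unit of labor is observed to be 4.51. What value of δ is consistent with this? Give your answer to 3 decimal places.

At the steady state, Δk = 0, so s·k^α = (n + g + δ)·k.
So s / (n + g + δ) = (k*)^(1−α) = 4.51^0.67 = 2.7435.
Therefore n + g + δ = s / 2.7435 = 0.28 / 2.7435 = 0.1021, so δ = 0.1021 − 0.021 = 0.0811.

δ ≈ 0.081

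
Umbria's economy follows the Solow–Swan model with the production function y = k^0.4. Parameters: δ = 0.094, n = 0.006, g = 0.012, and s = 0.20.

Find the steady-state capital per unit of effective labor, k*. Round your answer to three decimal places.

At the steady state, Δk = 0, so s·k^α = (n + g + δ)·k.
Rearranging, k^(1−α) = s / (n + g + δ).
k^0.6 = 0.20 / (0.006 + 0.012 + 0.094) = 0.20 / 0.112 = 1.7857
k* = 1.7857^(1/0.6) ≈ 2.6283

k* = 2.628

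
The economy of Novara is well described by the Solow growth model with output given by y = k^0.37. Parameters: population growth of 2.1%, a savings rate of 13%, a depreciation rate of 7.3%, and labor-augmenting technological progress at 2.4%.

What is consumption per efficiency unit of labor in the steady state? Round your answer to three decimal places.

Steady state requires s·f(k) = (n + g + δ)·k, i.e. s·k^α = (n + g + δ)·k.
Rearranging, k^(1−α) = s / (n + g + δ).
k^0.63 = 0.13 / (0.021 + 0.024 + 0.073) = 0.13 / 0.118 = 1.1017
k* = 1.1017^(1/0.63) ≈ 1.1662
y* = (k*)^α = 1.1662^0.37 ≈ 1.0585
c* = (1 − s)·y* = (1 − 0.13) × 1.0585 ≈ 0.9209

c* ≈ 0.921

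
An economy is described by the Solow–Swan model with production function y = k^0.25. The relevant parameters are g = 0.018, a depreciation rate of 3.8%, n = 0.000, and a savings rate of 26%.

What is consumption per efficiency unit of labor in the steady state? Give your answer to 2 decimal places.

c* = 1.23

In steady state, investment equals break-even investment: s·k^α = (n + g + δ)·k.
Dividing both sides by k: k^(1−α) = s / (n + g + δ).
k^0.75 = 0.26 / (0.000 + 0.018 + 0.038) = 0.26 / 0.056 = 4.6429
k* = 4.6429^(1/0.75) ≈ 7.7456
y* = (k*)^α = 7.7456^0.25 ≈ 1.6683
c* = (1 − s)·y* = (1 − 0.26) × 1.6683 ≈ 1.2345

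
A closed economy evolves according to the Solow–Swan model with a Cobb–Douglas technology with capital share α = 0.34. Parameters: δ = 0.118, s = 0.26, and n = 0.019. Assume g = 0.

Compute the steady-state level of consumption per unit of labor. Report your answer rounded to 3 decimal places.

Steady state requires s·f(k) = (n + δ)·k, i.e. s·k^α = (n + δ)·k.
Dividing both sides by k: k^(1−α) = s / (n + δ).
k^0.66 = 0.26 / (0.019 + 0.118) = 0.26 / 0.137 = 1.8978
k* = 1.8978^(1/0.66) ≈ 2.6399
y* = (k*)^α = 2.6399^0.34 ≈ 1.3910
c* = (1 − s)·y* = (1 − 0.26) × 1.3910 ≈ 1.0293

c* ≈ 1.029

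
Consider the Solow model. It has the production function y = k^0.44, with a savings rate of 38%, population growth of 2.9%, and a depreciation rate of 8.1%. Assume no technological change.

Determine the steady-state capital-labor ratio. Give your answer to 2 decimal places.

At the steady state, Δk = 0, so s·k^α = (n + δ)·k.
Rearranging, k^(1−α) = s / (n + δ).
k^0.56 = 0.38 / (0.029 + 0.081) = 0.38 / 0.110 = 3.4545
k* = 3.4545^(1/0.56) ≈ 9.1496

k* = 9.15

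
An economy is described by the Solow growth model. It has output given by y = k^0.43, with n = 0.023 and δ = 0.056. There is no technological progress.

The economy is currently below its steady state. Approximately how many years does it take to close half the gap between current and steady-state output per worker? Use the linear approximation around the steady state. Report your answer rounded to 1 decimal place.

Near the steady state the convergence rate is λ = (1 − α)(n + δ).
λ = (1 − 0.43) × 0.079 = 0.57 × 0.079 = 0.04503
Half-life = ln 2 / λ = 0.6931 / 0.04503 ≈ 15.39 years

t_½ ≈ 15.4 years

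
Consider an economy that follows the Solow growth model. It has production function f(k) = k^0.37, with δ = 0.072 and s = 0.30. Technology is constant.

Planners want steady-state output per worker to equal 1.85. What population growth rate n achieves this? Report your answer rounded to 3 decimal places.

n ≈ 0.033

In steady state, investment equals break-even investment: s·k^α = (n + δ)·k.
Since y* = [s/(n + δ)]^(α/(1−α)), we have s/(n + δ) = (y*)^((1−α)/α) = 1.85^1.7027 = 2.8504.
Therefore n + δ = s / 2.8504 = 0.30 / 2.8504 = 0.1052, so n = 0.1052 − 0.072 = 0.0332.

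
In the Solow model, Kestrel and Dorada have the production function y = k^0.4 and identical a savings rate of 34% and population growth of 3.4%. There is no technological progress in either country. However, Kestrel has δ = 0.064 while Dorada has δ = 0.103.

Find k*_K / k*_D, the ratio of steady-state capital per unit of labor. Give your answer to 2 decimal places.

Steady-state k* = [s/(n + δ)]^(1/(1−α)), so the ratio is [ (s_K/(n + δ)_K) / (s_D/(n + δ)_D) ]^1.6667.
s_K/(n + δ)_K = 0.34/0.098 = 3.4694; s_D/(n + δ)_D = 0.34/0.137 = 2.4818.
Ratio = (3.4694/2.4818)^1.6667 = 1.3979^1.6667 ≈ 1.7477

k*_K / k*_D ≈ 1.75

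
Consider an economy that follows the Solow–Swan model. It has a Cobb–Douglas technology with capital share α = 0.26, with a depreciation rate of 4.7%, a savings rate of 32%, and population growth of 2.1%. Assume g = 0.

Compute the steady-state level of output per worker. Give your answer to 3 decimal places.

Steady state requires s·f(k) = (n + δ)·k, i.e. s·k^α = (n + δ)·k.
Rearranging, k^(1−α) = s / (n + δ).
k^0.74 = 0.32 / (0.021 + 0.047) = 0.32 / 0.068 = 4.7059
k* = 4.7059^(1/0.74) ≈ 8.1092
y* = (k*)^α = 8.1092^0.26 ≈ 1.7232

y* ≈ 1.723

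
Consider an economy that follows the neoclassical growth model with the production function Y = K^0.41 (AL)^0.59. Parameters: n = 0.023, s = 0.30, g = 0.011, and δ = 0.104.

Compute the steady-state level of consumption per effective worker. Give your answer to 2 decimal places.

At the steady state, Δk = 0, so s·k^α = (n + g + δ)·k.
Rearranging, k^(1−α) = s / (n + g + δ).
k^0.59 = 0.30 / (0.023 + 0.011 + 0.104) = 0.30 / 0.138 = 2.1739
k* = 2.1739^(1/0.59) ≈ 3.7290
y* = (k*)^α = 3.7290^0.41 ≈ 1.7154
c* = (1 − s)·y* = (1 − 0.30) × 1.7154 ≈ 1.2008

c* = 1.20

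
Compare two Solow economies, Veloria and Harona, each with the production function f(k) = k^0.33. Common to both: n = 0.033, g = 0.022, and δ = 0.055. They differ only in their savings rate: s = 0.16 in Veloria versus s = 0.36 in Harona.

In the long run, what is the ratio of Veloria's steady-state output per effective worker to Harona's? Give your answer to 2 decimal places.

Steady-state y* = [s/(n + g + δ)]^(α/(1−α)), so the ratio is [ (s_V/(n + g + δ)_V) / (s_H/(n + g + δ)_H) ]^0.4925.
s_V/(n + g + δ)_V = 0.16/0.110 = 1.4545; s_H/(n + g + δ)_H = 0.36/0.110 = 3.2727.
Ratio = (1.4545/3.2727)^0.4925 = 0.4444^0.4925 ≈ 0.6707

y*_V / y*_H ≈ 0.67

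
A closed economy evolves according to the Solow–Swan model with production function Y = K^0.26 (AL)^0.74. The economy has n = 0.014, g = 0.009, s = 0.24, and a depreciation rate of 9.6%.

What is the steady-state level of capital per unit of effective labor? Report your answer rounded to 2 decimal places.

At the steady state, Δk = 0, so s·k^α = (n + g + δ)·k.
Rearranging, k^(1−α) = s / (n + g + δ).
k^0.74 = 0.24 / (0.014 + 0.009 + 0.096) = 0.24 / 0.119 = 2.0168
k* = 2.0168^(1/0.74) ≈ 2.5805

k* = 2.58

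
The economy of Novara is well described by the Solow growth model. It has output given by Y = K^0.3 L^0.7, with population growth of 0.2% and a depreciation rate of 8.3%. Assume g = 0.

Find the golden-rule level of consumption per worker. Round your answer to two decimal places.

At the golden rule, f'(k) = n + δ, so α·k^(α−1) = n + δ and k_gold = (α/(n + δ))^(1/(1−α)).
k_gold = (0.3/0.085)^(1/0.7) = 3.5294^1.4286 ≈ 6.0596
c_gold = f(k_gold) − (n + δ)·k_gold = 1.7169 − 0.085×6.0596 ≈ 1.2018

c_gold ≈ 1.20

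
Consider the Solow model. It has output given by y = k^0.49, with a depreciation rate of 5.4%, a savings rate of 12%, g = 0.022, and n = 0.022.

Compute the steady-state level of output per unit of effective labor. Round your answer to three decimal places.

Steady state requires s·f(k) = (n + g + δ)·k, i.e. s·k^α = (n + g + δ)·k.
Rearranging, k^(1−α) = s / (n + g + δ).
k^0.51 = 0.12 / (0.022 + 0.022 + 0.054) = 0.12 / 0.098 = 1.2245
k* = 1.2245^(1/0.51) ≈ 1.4875
y* = (k*)^α = 1.4875^0.49 ≈ 1.2148

y* = 1.215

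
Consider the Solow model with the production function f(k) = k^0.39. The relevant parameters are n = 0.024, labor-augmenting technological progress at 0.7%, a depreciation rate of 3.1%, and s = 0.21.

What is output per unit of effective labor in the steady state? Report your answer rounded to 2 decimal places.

y* = 2.18

Steady state requires s·f(k) = (n + g + δ)·k, i.e. s·k^α = (n + g + δ)·k.
Dividing both sides by k: k^(1−α) = s / (n + g + δ).
k^0.61 = 0.21 / (0.024 + 0.007 + 0.031) = 0.21 / 0.062 = 3.3871
k* = 3.3871^(1/0.61) ≈ 7.3887
y* = (k*)^α = 7.3887^0.39 ≈ 2.1814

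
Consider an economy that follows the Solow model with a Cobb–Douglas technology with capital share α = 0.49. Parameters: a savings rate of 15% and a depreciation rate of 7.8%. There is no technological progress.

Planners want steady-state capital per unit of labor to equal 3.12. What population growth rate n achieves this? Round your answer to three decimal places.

At the steady state, Δk = 0, so s·k^α = (n + δ)·k.
So s / (n + δ) = (k*)^(1−α) = 3.12^0.51 = 1.7866.
Therefore n + δ = s / 1.7866 = 0.15 / 1.7866 = 0.0840, so n = 0.0840 − 0.078 = 0.0060.

n ≈ 0.006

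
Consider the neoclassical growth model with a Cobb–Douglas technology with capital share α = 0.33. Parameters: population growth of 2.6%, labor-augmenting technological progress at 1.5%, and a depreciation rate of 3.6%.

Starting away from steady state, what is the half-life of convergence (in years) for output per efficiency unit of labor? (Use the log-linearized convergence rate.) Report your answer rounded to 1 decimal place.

t_½ ≈ 13.4 years

Near the steady state the convergence rate is λ = (1 − α)(n + g + δ).
λ = (1 − 0.33) × 0.077 = 0.67 × 0.077 = 0.05159
Half-life = ln 2 / λ = 0.6931 / 0.05159 ≈ 13.43 years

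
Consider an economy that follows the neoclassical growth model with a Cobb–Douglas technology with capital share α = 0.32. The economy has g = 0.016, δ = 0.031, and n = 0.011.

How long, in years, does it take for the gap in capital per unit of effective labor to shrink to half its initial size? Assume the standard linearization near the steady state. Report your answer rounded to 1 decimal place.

Near the steady state the convergence rate is λ = (1 − α)(n + g + δ).
λ = (1 − 0.32) × 0.058 = 0.68 × 0.058 = 0.03944
Half-life = ln 2 / λ = 0.6931 / 0.03944 ≈ 17.57 years

half-life ≈ 17.6 years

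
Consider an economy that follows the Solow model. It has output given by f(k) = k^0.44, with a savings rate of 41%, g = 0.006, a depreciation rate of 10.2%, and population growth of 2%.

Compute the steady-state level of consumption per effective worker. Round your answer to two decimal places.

In steady state, investment equals break-even investment: s·k^α = (n + g + δ)·k.
Rearranging, k^(1−α) = s / (n + g + δ).
k^0.56 = 0.41 / (0.020 + 0.006 + 0.102) = 0.41 / 0.128 = 3.2031
k* = 3.2031^(1/0.56) ≈ 7.9947
y* = (k*)^α = 7.9947^0.44 ≈ 2.4959
c* = (1 − s)·y* = (1 − 0.41) × 2.4959 ≈ 1.4726

c* ≈ 1.47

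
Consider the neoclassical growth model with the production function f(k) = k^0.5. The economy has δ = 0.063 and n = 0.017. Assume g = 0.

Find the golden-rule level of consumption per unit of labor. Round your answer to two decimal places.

c_gold ≈ 3.13

At the golden rule, f'(k) = n + δ, so α·k^(α−1) = n + δ and k_gold = (α/(n + δ))^(1/(1−α)).
k_gold = (0.5/0.080)^(1/0.5) = 6.2500^2 ≈ 39.0625
c_gold = f(k_gold) − (n + δ)·k_gold = 6.2500 − 0.080×39.0625 ≈ 3.1250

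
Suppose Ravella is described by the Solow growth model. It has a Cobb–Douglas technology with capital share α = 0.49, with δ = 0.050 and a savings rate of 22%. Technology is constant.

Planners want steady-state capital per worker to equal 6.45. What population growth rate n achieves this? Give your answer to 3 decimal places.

n ≈ 0.035

Steady state requires s·f(k) = (n + δ)·k, i.e. s·k^α = (n + δ)·k.
So s / (n + δ) = (k*)^(1−α) = 6.45^0.51 = 2.5875.
Therefore n + δ = s / 2.5875 = 0.22 / 2.5875 = 0.0850, so n = 0.0850 − 0.050 = 0.0350.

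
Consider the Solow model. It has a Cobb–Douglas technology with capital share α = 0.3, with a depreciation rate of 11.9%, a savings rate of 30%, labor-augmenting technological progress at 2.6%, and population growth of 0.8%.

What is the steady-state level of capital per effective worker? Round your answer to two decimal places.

In steady state, investment equals break-even investment: s·k^α = (n + g + δ)·k.
Rearranging, k^(1−α) = s / (n + g + δ).
k^0.7 = 0.30 / (0.008 + 0.026 + 0.119) = 0.30 / 0.153 = 1.9608
k* = 1.9608^(1/0.7) ≈ 2.6167

k* ≈ 2.62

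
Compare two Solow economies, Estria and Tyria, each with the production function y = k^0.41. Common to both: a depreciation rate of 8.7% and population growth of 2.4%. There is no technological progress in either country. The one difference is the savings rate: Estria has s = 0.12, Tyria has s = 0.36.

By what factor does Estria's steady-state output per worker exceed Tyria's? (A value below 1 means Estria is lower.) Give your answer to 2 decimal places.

Steady-state y* = [s/(n + δ)]^(α/(1−α)), so the ratio is [ (s_E/(n + δ)_E) / (s_T/(n + δ)_T) ]^0.6949.
s_E/(n + δ)_E = 0.12/0.111 = 1.0811; s_T/(n + δ)_T = 0.36/0.111 = 3.2432.
Ratio = (1.0811/3.2432)^0.6949 = 0.3333^0.6949 ≈ 0.4660

y*_E / y*_T ≈ 0.47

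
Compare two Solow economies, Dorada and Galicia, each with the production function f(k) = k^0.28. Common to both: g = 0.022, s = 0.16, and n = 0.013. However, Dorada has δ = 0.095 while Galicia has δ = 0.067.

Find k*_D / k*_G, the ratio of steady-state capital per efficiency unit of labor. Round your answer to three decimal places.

k*_D / k*_G ≈ 0.714

Steady-state k* = [s/(n + g + δ)]^(1/(1−α)), so the ratio is [ (s_D/(n + g + δ)_D) / (s_G/(n + g + δ)_G) ]^1.3889.
s_D/(n + g + δ)_D = 0.16/0.130 = 1.2308; s_G/(n + g + δ)_G = 0.16/0.102 = 1.5686.
Ratio = (1.2308/1.5686)^1.3889 = 0.7846^1.3889 ≈ 0.7140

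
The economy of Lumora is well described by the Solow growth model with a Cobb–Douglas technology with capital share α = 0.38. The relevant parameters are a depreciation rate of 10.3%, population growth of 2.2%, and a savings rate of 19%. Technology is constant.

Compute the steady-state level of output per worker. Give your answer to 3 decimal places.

In steady state, investment equals break-even investment: s·k^α = (n + δ)·k.
Dividing both sides by k: k^(1−α) = s / (n + δ).
k^0.62 = 0.19 / (0.022 + 0.103) = 0.19 / 0.125 = 1.5200
k* = 1.5200^(1/0.62) ≈ 1.9647
y* = (k*)^α = 1.9647^0.38 ≈ 1.2926

y* = 1.293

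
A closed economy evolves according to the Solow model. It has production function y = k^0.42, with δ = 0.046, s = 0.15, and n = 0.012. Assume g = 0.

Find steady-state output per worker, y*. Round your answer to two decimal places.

At the steady state, Δk = 0, so s·k^α = (n + δ)·k.
Dividing both sides by k: k^(1−α) = s / (n + δ).
k^0.58 = 0.15 / (0.012 + 0.046) = 0.15 / 0.058 = 2.5862
k* = 2.5862^(1/0.58) ≈ 5.1462
y* = (k*)^α = 5.1462^0.42 ≈ 1.9899

y* ≈ 1.99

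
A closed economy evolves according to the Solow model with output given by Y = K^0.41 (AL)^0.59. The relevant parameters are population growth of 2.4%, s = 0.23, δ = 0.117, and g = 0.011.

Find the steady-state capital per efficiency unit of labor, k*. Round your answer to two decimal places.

In steady state, investment equals break-even investment: s·k^α = (n + g + δ)·k.
Dividing both sides by k: k^(1−α) = s / (n + g + δ).
k^0.59 = 0.23 / (0.024 + 0.011 + 0.117) = 0.23 / 0.152 = 1.5132
k* = 1.5132^(1/0.59) ≈ 2.0179

k* ≈ 2.02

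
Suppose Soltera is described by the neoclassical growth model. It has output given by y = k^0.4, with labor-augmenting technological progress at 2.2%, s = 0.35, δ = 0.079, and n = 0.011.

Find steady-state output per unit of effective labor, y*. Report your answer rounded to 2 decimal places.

In steady state, investment equals break-even investment: s·k^α = (n + g + δ)·k.
Dividing both sides by k: k^(1−α) = s / (n + g + δ).
k^0.6 = 0.35 / (0.011 + 0.022 + 0.079) = 0.35 / 0.112 = 3.1250
k* = 3.1250^(1/0.6) ≈ 6.6796
y* = (k*)^α = 6.6796^0.4 ≈ 2.1375

y* = 2.14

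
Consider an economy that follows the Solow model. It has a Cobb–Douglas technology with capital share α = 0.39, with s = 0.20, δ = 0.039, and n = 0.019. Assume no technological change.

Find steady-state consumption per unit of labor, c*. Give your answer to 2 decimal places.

c* ≈ 1.77

Steady state requires s·f(k) = (n + δ)·k, i.e. s·k^α = (n + δ)·k.
Dividing both sides by k: k^(1−α) = s / (n + δ).
k^0.61 = 0.20 / (0.019 + 0.039) = 0.20 / 0.058 = 3.4483
k* = 3.4483^(1/0.61) ≈ 7.6089
y* = (k*)^α = 7.6089^0.39 ≈ 2.2066
c* = (1 − s)·y* = (1 − 0.20) × 2.2066 ≈ 1.7653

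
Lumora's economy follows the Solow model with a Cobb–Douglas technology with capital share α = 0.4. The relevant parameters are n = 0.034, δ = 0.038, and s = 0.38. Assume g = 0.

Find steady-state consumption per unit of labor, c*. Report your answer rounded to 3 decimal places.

Steady state requires s·f(k) = (n + δ)·k, i.e. s·k^α = (n + δ)·k.
Dividing both sides by k: k^(1−α) = s / (n + δ).
k^0.6 = 0.38 / (0.034 + 0.038) = 0.38 / 0.072 = 5.2778
k* = 5.2778^(1/0.6) ≈ 15.9988
y* = (k*)^α = 15.9988^0.4 ≈ 3.0313
c* = (1 − s)·y* = (1 − 0.38) × 3.0313 ≈ 1.8794

c* = 1.879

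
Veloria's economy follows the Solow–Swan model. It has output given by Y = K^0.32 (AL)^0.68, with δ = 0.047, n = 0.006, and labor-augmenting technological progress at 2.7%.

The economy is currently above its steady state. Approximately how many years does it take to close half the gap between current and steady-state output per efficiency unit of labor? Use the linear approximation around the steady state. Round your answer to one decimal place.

half-life ≈ 12.7 years

Near the steady state the convergence rate is λ = (1 − α)(n + g + δ).
λ = (1 − 0.32) × 0.080 = 0.68 × 0.080 = 0.0544
Half-life = ln 2 / λ = 0.6931 / 0.0544 ≈ 12.74 years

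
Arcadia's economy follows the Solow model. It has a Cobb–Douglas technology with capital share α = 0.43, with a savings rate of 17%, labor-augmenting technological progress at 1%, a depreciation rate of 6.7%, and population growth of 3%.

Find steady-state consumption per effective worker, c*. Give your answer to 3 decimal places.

c* = 1.177

In steady state, investment equals break-even investment: s·k^α = (n + g + δ)·k.
Dividing both sides by k: k^(1−α) = s / (n + g + δ).
k^0.57 = 0.17 / (0.030 + 0.010 + 0.067) = 0.17 / 0.107 = 1.5888
k* = 1.5888^(1/0.57) ≈ 2.2530
y* = (k*)^α = 2.2530^0.43 ≈ 1.4180
c* = (1 − s)·y* = (1 − 0.17) × 1.4180 ≈ 1.1769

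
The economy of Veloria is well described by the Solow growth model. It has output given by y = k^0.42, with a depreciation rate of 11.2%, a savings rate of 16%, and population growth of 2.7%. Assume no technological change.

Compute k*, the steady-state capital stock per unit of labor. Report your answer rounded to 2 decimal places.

Steady state requires s·f(k) = (n + δ)·k, i.e. s·k^α = (n + δ)·k.
Dividing both sides by k: k^(1−α) = s / (n + δ).
k^0.58 = 0.16 / (0.027 + 0.112) = 0.16 / 0.139 = 1.1511
k* = 1.1511^(1/0.58) ≈ 1.2746

k* = 1.27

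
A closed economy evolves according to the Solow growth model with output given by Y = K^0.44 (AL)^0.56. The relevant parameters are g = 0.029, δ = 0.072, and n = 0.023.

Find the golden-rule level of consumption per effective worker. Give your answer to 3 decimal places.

At the golden rule, f'(k) = n + g + δ, so α·k^(α−1) = n + g + δ and k_gold = (α/(n + g + δ))^(1/(1−α)).
k_gold = (0.44/0.124)^(1/0.56) = 3.5484^1.7857 ≈ 9.5983
c_gold = f(k_gold) − (n + g + δ)·k_gold = 2.7050 − 0.124×9.5983 ≈ 1.5148

c_gold ≈ 1.515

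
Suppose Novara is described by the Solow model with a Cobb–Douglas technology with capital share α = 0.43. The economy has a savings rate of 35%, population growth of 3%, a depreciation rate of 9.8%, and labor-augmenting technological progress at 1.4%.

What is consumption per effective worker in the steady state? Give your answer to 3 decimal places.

c* ≈ 1.284

In steady state, investment equals break-even investment: s·k^α = (n + g + δ)·k.
Dividing both sides by k: k^(1−α) = s / (n + g + δ).
k^0.57 = 0.35 / (0.030 + 0.014 + 0.098) = 0.35 / 0.142 = 2.4648
k* = 2.4648^(1/0.57) ≈ 4.8678
y* = (k*)^α = 4.8678^0.43 ≈ 1.9749
c* = (1 − s)·y* = (1 − 0.35) × 1.9749 ≈ 1.2837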